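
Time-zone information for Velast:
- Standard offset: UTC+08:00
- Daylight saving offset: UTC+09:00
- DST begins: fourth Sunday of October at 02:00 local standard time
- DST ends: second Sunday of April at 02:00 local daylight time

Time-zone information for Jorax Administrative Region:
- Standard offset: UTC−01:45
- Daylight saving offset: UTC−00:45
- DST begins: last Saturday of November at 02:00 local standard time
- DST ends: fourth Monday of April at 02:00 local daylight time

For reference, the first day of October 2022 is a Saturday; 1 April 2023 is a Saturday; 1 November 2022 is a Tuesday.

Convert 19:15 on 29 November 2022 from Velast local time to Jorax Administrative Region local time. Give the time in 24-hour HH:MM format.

09:30

1 October 2022 is a Saturday, so the first Sunday is October 2 and the fourth is October 23.
1 April 2023 is a Saturday, so the first Sunday is April 2 and the second is April 9.
Daylight saving runs 23 October 2022 – 9 April 2023; 29 November 2022 is inside that window, so Velast is at UTC+09:00.
19:15 Velast − 9h = 10:15 UTC.
1 November 2022 is a Tuesday, so Saturdays fall on 5, 12, 19, 26; the last is November 26.
1 April 2023 is a Saturday, so the first Monday is April 3 and the fourth is April 24.
At the standard offset (UTC−01:45), 10:15 UTC − 1h45m = 08:30 Jorax Administrative Region standard time.
The standard-time date in Jorax Administrative Region, 29 November 2022, lies within the daylight-saving period (26 November 2022 – 24 April 2023), so Jorax Administrative Region is on daylight time, UTC−00:45.
10:15 UTC − 0h45m = 09:30 Jorax Administrative Region.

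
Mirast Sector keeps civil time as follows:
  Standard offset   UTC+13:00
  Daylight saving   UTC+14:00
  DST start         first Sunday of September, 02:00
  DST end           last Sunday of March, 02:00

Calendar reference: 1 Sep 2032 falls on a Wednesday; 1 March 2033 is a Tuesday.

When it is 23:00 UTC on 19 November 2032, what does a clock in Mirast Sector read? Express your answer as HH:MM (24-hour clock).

1 September 2032 is a Wednesday, so the first Sunday is September 5.
1 March 2033 is a Tuesday, so Sundays fall on 6, 13, 20, 27; the last is March 27.
At the standard offset (UTC+13:00), 23:00 UTC + 13h = 12:00 Mirast Sector standard time (rolling into the next day, 20 November 2032).
Daylight saving runs 5 September 2032 – 27 March 2033; the standard-time date in Mirast Sector, 20 November 2032, is inside that window, so Mirast Sector is at UTC+14:00.
23:00 UTC + 14h = 13:00 local (rolling into the next day, 20 November 2032).

13:00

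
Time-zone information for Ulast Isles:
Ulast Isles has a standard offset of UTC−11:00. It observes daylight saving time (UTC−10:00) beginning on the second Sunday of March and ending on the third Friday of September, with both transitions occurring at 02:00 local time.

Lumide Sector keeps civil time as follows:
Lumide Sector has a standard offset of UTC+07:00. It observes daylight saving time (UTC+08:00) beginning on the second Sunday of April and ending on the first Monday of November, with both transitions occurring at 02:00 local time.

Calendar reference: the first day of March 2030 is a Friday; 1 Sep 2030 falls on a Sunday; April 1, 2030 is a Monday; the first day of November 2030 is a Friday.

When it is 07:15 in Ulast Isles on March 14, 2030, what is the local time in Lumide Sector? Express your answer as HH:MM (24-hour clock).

00:15

1 March 2030 is a Friday, so the first Sunday is March 3 and the second is March 10.
1 September 2030 is a Sunday, so the first Friday is September 6 and the third is September 20.
Daylight saving runs 10 March – 20 September; March 14, 2030 is inside that window, so Ulast Isles is at UTC−10:00.
07:15 Ulast Isles + 10h = 17:15 UTC.
1 April 2030 is a Monday, so the first Sunday is April 7 and the second is April 14.
1 November 2030 is a Friday, so the first Monday is November 4.
At the standard offset (UTC+07:00), 17:15 UTC + 7h = 00:15 Lumide Sector standard time (rolling into the next day, 15 March 2030).
The standard-time date in Lumide Sector, March 15, 2030, is outside the daylight-saving period (14 April – 4 November), so Lumide Sector is on standard time, UTC+07:00.
17:15 UTC + 7h = 00:15 Lumide Sector (rolling into the next day, 15 March 2030).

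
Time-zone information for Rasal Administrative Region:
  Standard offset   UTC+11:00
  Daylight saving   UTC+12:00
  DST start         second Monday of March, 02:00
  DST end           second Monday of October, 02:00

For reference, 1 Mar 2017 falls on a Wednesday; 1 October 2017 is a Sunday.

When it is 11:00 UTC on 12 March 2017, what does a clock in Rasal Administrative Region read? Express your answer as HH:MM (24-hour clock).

1 March 2017 is a Wednesday, so the first Monday is March 6 and the second is March 13.
1 October 2017 is a Sunday, so the first Monday is October 2 and the second is October 9.
At the standard offset (UTC+11:00), 11:00 UTC + 11h = 22:00 Rasal Administrative Region standard time.
Daylight saving runs 13 March – 9 October; the standard-time date in Rasal Administrative Region, 12 March 2017, is outside that window, so Rasal Administrative Region is on standard time at UTC+11:00.
11:00 UTC + 11h = 22:00 local.

22:00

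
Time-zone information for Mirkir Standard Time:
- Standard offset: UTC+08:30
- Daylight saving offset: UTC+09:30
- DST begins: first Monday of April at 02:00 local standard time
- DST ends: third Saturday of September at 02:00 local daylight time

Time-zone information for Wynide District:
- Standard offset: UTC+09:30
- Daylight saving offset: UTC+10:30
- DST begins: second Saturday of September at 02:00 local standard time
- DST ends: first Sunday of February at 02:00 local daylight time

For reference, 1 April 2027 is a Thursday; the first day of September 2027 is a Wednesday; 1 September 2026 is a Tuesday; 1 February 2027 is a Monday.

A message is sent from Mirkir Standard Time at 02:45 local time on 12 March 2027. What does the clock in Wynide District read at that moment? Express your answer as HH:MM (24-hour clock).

1 April 2027 is a Thursday, so the first Monday is April 5.
1 September 2027 is a Wednesday, so the first Saturday is September 4 and the third is September 18.
12 March 2027 does not fall between 5 April and 18 September, so daylight saving is not in effect and Mirkir Standard Time is at UTC+08:30.
02:45 Mirkir Standard Time − 8h30m = 18:15 UTC (rolling into the previous day, 11 March 2027).
1 September 2026 is a Tuesday, so the first Saturday is September 5 and the second is September 12.
1 February 2027 is a Monday, so the first Sunday is February 7.
At the standard offset (UTC+09:30), 18:15 UTC + 9h30m = 03:45 Wynide District standard time (rolling into the next day, 12 March 2027).
Daylight saving runs 12 September 2026 – 7 February 2027; the standard-time date in Wynide District, 12 March 2027, is outside that window, so Wynide District is on standard time at UTC+09:30.
18:15 UTC + 9h30m = 03:45 Wynide District (rolling into the next day, 12 March 2027).

03:45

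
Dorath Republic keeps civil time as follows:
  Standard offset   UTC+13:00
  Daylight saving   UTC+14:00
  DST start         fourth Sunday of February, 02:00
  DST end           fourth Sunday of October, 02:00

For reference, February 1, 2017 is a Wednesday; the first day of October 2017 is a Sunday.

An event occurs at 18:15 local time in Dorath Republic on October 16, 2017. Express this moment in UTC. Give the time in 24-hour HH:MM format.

1 February 2017 is a Wednesday, so the first Sunday is February 5 and the fourth is February 26.
1 October 2017 is a Sunday, so the first Sunday is October 1 and the fourth is October 22.
October 16, 2017 falls between 26 February and 22 October, so daylight saving is in effect and Dorath Republic is at UTC+14:00.
18:15 local − 14h = 04:15 UTC.

04:15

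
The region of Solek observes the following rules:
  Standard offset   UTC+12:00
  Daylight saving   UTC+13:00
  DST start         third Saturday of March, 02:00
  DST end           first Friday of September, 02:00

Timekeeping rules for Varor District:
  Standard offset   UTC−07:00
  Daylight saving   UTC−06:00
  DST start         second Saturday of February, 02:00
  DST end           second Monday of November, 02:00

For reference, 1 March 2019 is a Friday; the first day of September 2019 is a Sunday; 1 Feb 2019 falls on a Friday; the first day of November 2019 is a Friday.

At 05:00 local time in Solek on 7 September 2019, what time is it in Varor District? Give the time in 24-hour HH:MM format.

11:00

1 March 2019 is a Friday, so the first Saturday is March 2 and the third is March 16.
1 September 2019 is a Sunday, so the first Friday is September 6.
7 September 2019 does not fall between 16 March and 6 September, so daylight saving is not in effect and Solek is at UTC+12:00.
05:00 Solek − 12h = 17:00 UTC (rolling into the previous day, 6 September 2019).
1 February 2019 is a Friday, so the first Saturday is February 2 and the second is February 9.
1 November 2019 is a Friday, so the first Monday is November 4 and the second is November 11.
At the standard offset (UTC−07:00), 17:00 UTC − 7h = 10:00 Varor District standard time.
Daylight saving runs 9 February – 11 November; the standard-time date in Varor District, 6 September 2019, is inside that window, so Varor District is at UTC−06:00.
17:00 UTC − 6h = 11:00 Varor District.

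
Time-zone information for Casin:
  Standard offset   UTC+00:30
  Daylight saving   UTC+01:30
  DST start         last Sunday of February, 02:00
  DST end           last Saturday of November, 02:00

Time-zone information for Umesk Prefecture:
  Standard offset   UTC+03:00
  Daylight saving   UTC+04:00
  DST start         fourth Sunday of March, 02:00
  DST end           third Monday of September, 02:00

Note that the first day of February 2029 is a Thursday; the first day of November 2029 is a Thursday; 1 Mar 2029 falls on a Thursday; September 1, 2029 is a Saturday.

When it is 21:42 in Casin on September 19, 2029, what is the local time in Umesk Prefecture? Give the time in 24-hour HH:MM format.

1 February 2029 is a Thursday, so Sundays fall on 4, 11, 18, 25; the last is February 25.
1 November 2029 is a Thursday, so Saturdays fall on 3, 10, 17, 24; the last is November 24.
Daylight saving runs 25 February – 24 November; September 19, 2029 is inside that window, so Casin is at UTC+01:30.
21:42 Casin − 1h30m = 20:12 UTC.
1 March 2029 is a Thursday, so the first Sunday is March 4 and the fourth is March 25.
1 September 2029 is a Saturday, so the first Monday is September 3 and the third is September 17.
At the standard offset (UTC+03:00), 20:12 UTC + 3h = 23:12 Umesk Prefecture standard time.
Daylight saving runs 25 March – 17 September; the standard-time date in Umesk Prefecture, September 19, 2029, is outside that window, so Umesk Prefecture is on standard time at UTC+03:00.
20:12 UTC + 3h = 23:12 Umesk Prefecture.

23:12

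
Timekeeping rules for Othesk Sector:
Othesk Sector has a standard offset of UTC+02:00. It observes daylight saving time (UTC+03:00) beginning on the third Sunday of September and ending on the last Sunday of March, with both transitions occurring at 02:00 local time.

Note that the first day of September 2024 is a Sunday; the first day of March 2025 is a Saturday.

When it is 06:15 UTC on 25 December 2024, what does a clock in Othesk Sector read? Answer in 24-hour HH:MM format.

1 September 2024 is a Sunday, so the first Sunday is September 1 and the third is September 15.
1 March 2025 is a Saturday, so Sundays fall on 2, 9, 16, 23, 30; the last is March 30.
At the standard offset (UTC+02:00), 06:15 UTC + 2h = 08:15 Othesk Sector standard time.
Daylight saving runs 15 September 2024 – 30 March 2025; the standard-time date in Othesk Sector, 25 December 2024, is inside that window, so Othesk Sector is at UTC+03:00.
06:15 UTC + 3h = 09:15 local.

09:15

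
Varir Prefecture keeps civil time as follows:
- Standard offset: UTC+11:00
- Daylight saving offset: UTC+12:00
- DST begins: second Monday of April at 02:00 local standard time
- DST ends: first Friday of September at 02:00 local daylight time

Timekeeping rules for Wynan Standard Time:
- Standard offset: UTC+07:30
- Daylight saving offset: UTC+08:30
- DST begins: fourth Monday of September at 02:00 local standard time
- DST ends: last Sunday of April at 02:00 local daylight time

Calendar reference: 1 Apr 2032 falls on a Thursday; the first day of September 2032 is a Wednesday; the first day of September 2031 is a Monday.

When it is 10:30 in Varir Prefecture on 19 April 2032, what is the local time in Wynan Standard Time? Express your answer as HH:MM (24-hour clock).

1 April 2032 is a Thursday, so the first Monday is April 5 and the second is April 12.
1 September 2032 is a Wednesday, so the first Friday is September 3.
Daylight saving runs 12 April – 3 September; 19 April 2032 is inside that window, so Varir Prefecture is at UTC+12:00.
10:30 Varir Prefecture − 12h = 22:30 UTC (rolling into the previous day, 18 April 2032).
1 September 2031 is a Monday, so the first Monday is September 1 and the fourth is September 22.
1 April 2032 is a Thursday, so Sundays fall on 4, 11, 18, 25; the last is April 25.
At the standard offset (UTC+07:30), 22:30 UTC + 7h30m = 06:00 Wynan Standard Time standard time (rolling into the next day, 19 April 2032).
The standard-time date in Wynan Standard Time, 19 April 2032, falls between 22 September 2031 and 25 April 2032, so daylight saving is in effect and Wynan Standard Time is at UTC+08:30.
22:30 UTC + 8h30m = 07:00 Wynan Standard Time (rolling into the next day, 19 April 2032).

07:00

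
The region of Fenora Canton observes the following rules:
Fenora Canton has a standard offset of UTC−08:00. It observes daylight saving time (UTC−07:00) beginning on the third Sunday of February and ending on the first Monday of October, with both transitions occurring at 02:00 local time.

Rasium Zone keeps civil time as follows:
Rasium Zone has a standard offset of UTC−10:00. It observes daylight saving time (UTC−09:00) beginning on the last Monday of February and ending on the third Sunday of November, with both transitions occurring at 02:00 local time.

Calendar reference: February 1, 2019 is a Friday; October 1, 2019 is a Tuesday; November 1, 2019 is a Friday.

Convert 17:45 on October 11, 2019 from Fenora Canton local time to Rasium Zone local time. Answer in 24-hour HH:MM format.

1 February 2019 is a Friday, so the first Sunday is February 3 and the third is February 17.
1 October 2019 is a Tuesday, so the first Monday is October 7.
Daylight saving runs 17 February – 7 October; October 11, 2019 is outside that window, so Fenora Canton is on standard time at UTC−08:00.
17:45 Fenora Canton + 8h = 01:45 UTC (rolling into the next day, 12 October 2019).
1 February 2019 is a Friday, so Mondays fall on 4, 11, 18, 25; the last is February 25.
1 November 2019 is a Friday, so the first Sunday is November 3 and the third is November 17.
At the standard offset (UTC−10:00), 01:45 UTC − 10h = 15:45 Rasium Zone standard time (rolling into the previous day, 11 October 2019).
The standard-time date in Rasium Zone, October 11, 2019, falls between 25 February and 17 November, so daylight saving is in effect and Rasium Zone is at UTC−09:00.
01:45 UTC − 9h = 16:45 Rasium Zone (rolling into the previous day, 11 October 2019).

16:45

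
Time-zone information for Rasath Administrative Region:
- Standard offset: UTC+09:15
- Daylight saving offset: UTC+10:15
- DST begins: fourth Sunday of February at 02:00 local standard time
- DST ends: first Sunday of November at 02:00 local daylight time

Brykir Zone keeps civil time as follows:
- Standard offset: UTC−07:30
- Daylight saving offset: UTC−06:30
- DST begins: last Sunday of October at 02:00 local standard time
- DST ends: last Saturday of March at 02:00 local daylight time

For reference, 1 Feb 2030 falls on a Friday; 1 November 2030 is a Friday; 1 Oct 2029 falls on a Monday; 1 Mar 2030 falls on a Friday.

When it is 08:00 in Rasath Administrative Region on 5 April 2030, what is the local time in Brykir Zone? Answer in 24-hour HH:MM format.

14:15

1 February 2030 is a Friday, so the first Sunday is February 3 and the fourth is February 24.
1 November 2030 is a Friday, so the first Sunday is November 3.
Daylight saving runs 24 February – 3 November; 5 April 2030 is inside that window, so Rasath Administrative Region is at UTC+10:15.
08:00 Rasath Administrative Region − 10h15m = 21:45 UTC (rolling into the previous day, 4 April 2030).
1 October 2029 is a Monday, so Sundays fall on 7, 14, 21, 28; the last is October 28.
1 March 2030 is a Friday, so Saturdays fall on 2, 9, 16, 23, 30; the last is March 30.
At the standard offset (UTC−07:30), 21:45 UTC − 7h30m = 14:15 Brykir Zone standard time.
The standard-time date in Brykir Zone, 4 April 2030, is outside the daylight-saving period (28 October 2029 – 30 March 2030), so Brykir Zone is on standard time, UTC−07:30.
21:45 UTC − 7h30m = 14:15 Brykir Zone.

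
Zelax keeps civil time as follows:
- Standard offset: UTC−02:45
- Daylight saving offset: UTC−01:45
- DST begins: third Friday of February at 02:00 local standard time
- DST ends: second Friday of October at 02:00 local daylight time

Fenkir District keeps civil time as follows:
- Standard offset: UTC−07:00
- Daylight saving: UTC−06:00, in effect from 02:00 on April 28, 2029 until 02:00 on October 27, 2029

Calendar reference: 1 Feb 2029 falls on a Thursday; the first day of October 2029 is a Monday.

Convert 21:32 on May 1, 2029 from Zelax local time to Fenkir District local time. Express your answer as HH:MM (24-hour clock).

17:17

1 February 2029 is a Thursday, so the first Friday is February 2 and the third is February 16.
1 October 2029 is a Monday, so the first Friday is October 5 and the second is October 12.
Daylight saving runs 16 February – 12 October; May 1, 2029 is inside that window, so Zelax is at UTC−01:45.
21:32 Zelax + 1h45m = 23:17 UTC.
At the standard offset (UTC−07:00), 23:17 UTC − 7h = 16:17 Fenkir District standard time.
The standard-time date in Fenkir District, May 1, 2029, falls between 28 April and 27 October, so daylight saving is in effect and Fenkir District is at UTC−06:00.
23:17 UTC − 6h = 17:17 Fenkir District.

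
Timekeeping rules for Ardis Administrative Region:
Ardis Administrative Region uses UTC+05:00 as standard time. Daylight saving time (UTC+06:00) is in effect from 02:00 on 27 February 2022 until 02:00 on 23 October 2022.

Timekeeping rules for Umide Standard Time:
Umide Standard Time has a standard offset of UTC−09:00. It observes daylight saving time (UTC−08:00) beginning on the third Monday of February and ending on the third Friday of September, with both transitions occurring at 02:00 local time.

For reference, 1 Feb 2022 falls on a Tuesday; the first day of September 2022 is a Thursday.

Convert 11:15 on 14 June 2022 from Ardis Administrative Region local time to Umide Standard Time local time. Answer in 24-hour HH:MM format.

21:15

14 June 2022 lies within the daylight-saving period (27 February – 23 October), so Ardis Administrative Region is on daylight time, UTC+06:00.
11:15 Ardis Administrative Region − 6h = 05:15 UTC.
1 February 2022 is a Tuesday, so the first Monday is February 7 and the third is February 21.
1 September 2022 is a Thursday, so the first Friday is September 2 and the third is September 16.
At the standard offset (UTC−09:00), 05:15 UTC − 9h = 20:15 Umide Standard Time standard time (rolling into the previous day, 13 June 2022).
The standard-time date in Umide Standard Time, 13 June 2022, falls between 21 February and 16 September, so daylight saving is in effect and Umide Standard Time is at UTC−08:00.
05:15 UTC − 8h = 21:15 Umide Standard Time (rolling into the previous day, 13 June 2022).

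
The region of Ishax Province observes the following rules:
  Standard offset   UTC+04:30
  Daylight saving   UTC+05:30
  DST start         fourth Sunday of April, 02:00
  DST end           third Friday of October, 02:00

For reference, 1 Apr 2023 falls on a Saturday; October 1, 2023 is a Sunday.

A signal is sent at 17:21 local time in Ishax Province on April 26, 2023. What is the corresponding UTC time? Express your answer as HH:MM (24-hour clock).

11:51

1 April 2023 is a Saturday, so the first Sunday is April 2 and the fourth is April 23.
1 October 2023 is a Sunday, so the first Friday is October 6 and the third is October 20.
April 26, 2023 falls between 23 April and 20 October, so daylight saving is in effect and Ishax Province is at UTC+05:30.
17:21 local − 5h30m = 11:51 UTC.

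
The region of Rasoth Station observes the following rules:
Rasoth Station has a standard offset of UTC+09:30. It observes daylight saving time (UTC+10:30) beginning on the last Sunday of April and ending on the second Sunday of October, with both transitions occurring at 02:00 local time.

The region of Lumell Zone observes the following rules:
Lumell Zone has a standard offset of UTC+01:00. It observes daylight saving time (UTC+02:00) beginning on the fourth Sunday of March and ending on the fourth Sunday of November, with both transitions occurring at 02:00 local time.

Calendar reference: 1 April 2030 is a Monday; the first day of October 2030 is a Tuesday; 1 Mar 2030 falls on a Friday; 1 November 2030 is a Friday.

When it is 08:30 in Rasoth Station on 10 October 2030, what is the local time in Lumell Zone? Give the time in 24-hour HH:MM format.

1 April 2030 is a Monday, so Sundays fall on 7, 14, 21, 28; the last is April 28.
1 October 2030 is a Tuesday, so the first Sunday is October 6 and the second is October 13.
Daylight saving runs 28 April – 13 October; 10 October 2030 is inside that window, so Rasoth Station is at UTC+10:30.
08:30 Rasoth Station − 10h30m = 22:00 UTC (rolling into the previous day, 9 October 2030).
1 March 2030 is a Friday, so the first Sunday is March 3 and the fourth is March 24.
1 November 2030 is a Friday, so the first Sunday is November 3 and the fourth is November 24.
At the standard offset (UTC+01:00), 22:00 UTC + 1h = 23:00 Lumell Zone standard time.
The standard-time date in Lumell Zone, 9 October 2030, lies within the daylight-saving period (24 March – 24 November), so Lumell Zone is on daylight time, UTC+02:00.
22:00 UTC + 2h = 00:00 Lumell Zone (rolling into the next day, 10 October 2030).

00:00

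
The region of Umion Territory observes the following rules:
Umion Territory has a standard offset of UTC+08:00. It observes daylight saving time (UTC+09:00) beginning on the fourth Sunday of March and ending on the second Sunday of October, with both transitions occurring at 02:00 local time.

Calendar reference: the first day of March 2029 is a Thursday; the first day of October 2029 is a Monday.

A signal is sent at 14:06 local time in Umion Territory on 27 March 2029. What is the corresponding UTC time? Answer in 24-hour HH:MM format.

1 March 2029 is a Thursday, so the first Sunday is March 4 and the fourth is March 25.
1 October 2029 is a Monday, so the first Sunday is October 7 and the second is October 14.
Daylight saving runs 25 March – 14 October; 27 March 2029 is inside that window, so Umion Territory is at UTC+09:00.
14:06 local − 9h = 05:06 UTC.

05:06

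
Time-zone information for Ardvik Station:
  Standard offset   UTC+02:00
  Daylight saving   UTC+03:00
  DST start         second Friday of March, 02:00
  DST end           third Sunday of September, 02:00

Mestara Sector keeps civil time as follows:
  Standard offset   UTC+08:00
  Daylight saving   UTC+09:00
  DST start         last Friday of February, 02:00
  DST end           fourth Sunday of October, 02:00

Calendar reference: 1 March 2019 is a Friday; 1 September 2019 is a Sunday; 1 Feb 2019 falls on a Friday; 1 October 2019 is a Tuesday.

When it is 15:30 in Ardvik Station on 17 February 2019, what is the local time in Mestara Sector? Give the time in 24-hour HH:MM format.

21:30

1 March 2019 is a Friday, so the first Friday is March 1 and the second is March 8.
1 September 2019 is a Sunday, so the first Sunday is September 1 and the third is September 15.
17 February 2019 does not fall between 8 March and 15 September, so daylight saving is not in effect and Ardvik Station is at UTC+02:00.
15:30 Ardvik Station − 2h = 13:30 UTC.
1 February 2019 is a Friday, so Fridays fall on 1, 8, 15, 22; the last is February 22.
1 October 2019 is a Tuesday, so the first Sunday is October 6 and the fourth is October 27.
At the standard offset (UTC+08:00), 13:30 UTC + 8h = 21:30 Mestara Sector standard time.
The standard-time date in Mestara Sector, 17 February 2019, is outside the daylight-saving period (22 February – 27 October), so Mestara Sector is on standard time, UTC+08:00.
13:30 UTC + 8h = 21:30 Mestara Sector.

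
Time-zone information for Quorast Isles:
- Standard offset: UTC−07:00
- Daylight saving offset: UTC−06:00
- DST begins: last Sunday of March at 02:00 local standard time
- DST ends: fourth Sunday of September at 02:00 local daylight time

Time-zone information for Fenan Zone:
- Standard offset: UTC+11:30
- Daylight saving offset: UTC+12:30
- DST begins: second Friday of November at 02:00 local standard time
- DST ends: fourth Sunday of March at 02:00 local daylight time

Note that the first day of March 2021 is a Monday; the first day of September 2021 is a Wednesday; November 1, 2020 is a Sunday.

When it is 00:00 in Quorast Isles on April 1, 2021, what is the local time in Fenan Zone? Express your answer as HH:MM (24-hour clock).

1 March 2021 is a Monday, so Sundays fall on 7, 14, 21, 28; the last is March 28.
1 September 2021 is a Wednesday, so the first Sunday is September 5 and the fourth is September 26.
April 1, 2021 lies within the daylight-saving period (28 March – 26 September), so Quorast Isles is on daylight time, UTC−06:00.
00:00 Quorast Isles + 6h = 06:00 UTC.
1 November 2020 is a Sunday, so the first Friday is November 6 and the second is November 13.
1 March 2021 is a Monday, so the first Sunday is March 7 and the fourth is March 28.
At the standard offset (UTC+11:30), 06:00 UTC + 11h30m = 17:30 Fenan Zone standard time.
Daylight saving runs 13 November 2020 – 28 March 2021; the standard-time date in Fenan Zone, April 1, 2021, is outside that window, so Fenan Zone is on standard time at UTC+11:30.
06:00 UTC + 11h30m = 17:30 Fenan Zone.

17:30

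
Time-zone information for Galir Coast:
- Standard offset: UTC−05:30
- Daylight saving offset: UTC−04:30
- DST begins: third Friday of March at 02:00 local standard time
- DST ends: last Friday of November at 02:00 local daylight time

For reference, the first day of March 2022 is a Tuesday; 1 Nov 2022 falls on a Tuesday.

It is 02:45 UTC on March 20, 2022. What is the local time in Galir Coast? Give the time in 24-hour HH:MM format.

22:15

1 March 2022 is a Tuesday, so the first Friday is March 4 and the third is March 18.
1 November 2022 is a Tuesday, so Fridays fall on 4, 11, 18, 25; the last is November 25.
At the standard offset (UTC−05:30), 02:45 UTC − 5h30m = 21:15 Galir Coast standard time (rolling into the previous day, 19 March 2022).
The standard-time date in Galir Coast, March 19, 2022, falls between 18 March and 25 November, so daylight saving is in effect and Galir Coast is at UTC−04:30.
02:45 UTC − 4h30m = 22:15 local (rolling into the previous day, 19 March 2022).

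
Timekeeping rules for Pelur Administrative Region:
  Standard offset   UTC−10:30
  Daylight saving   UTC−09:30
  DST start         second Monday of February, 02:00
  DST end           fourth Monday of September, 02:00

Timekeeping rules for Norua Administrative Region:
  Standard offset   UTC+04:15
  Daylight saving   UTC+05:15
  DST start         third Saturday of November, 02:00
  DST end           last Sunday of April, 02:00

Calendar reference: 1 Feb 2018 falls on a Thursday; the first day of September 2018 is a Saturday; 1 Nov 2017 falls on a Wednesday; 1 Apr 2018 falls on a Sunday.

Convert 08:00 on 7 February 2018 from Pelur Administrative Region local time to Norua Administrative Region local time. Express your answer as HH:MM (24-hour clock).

23:45

1 February 2018 is a Thursday, so the first Monday is February 5 and the second is February 12.
1 September 2018 is a Saturday, so the first Monday is September 3 and the fourth is September 24.
7 February 2018 is outside the daylight-saving period (12 February – 24 September), so Pelur Administrative Region is on standard time, UTC−10:30.
08:00 Pelur Administrative Region + 10h30m = 18:30 UTC.
1 November 2017 is a Wednesday, so the first Saturday is November 4 and the third is November 18.
1 April 2018 is a Sunday, so Sundays fall on 1, 8, 15, 22, 29; the last is April 29.
At the standard offset (UTC+04:15), 18:30 UTC + 4h15m = 22:45 Norua Administrative Region standard time.
Daylight saving runs 18 November 2017 – 29 April 2018; the standard-time date in Norua Administrative Region, 7 February 2018, is inside that window, so Norua Administrative Region is at UTC+05:15.
18:30 UTC + 5h15m = 23:45 Norua Administrative Region.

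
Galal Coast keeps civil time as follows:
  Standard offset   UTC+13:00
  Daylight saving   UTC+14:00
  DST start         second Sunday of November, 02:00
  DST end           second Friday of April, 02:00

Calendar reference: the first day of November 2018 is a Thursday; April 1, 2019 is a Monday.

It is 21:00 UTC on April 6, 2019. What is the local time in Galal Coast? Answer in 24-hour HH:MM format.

11:00

1 November 2018 is a Thursday, so the first Sunday is November 4 and the second is November 11.
1 April 2019 is a Monday, so the first Friday is April 5 and the second is April 12.
At the standard offset (UTC+13:00), 21:00 UTC + 13h = 10:00 Galal Coast standard time (rolling into the next day, 7 April 2019).
The standard-time date in Galal Coast, April 7, 2019, falls between 11 November 2018 and 12 April 2019, so daylight saving is in effect and Galal Coast is at UTC+14:00.
21:00 UTC + 14h = 11:00 local (rolling into the next day, 7 April 2019).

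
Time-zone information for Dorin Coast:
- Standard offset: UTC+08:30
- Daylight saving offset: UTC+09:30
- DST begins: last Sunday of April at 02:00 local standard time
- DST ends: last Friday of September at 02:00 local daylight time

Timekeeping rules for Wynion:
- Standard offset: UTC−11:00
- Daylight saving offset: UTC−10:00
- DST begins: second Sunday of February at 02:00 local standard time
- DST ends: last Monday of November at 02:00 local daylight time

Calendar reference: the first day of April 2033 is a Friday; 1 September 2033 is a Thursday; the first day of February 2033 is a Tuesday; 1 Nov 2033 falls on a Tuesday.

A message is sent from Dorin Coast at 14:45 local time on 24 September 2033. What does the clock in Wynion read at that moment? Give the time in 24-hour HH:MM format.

19:15

1 April 2033 is a Friday, so Sundays fall on 3, 10, 17, 24; the last is April 24.
1 September 2033 is a Thursday, so Fridays fall on 2, 9, 16, 23, 30; the last is September 30.
Daylight saving runs 24 April – 30 September; 24 September 2033 is inside that window, so Dorin Coast is at UTC+09:30.
14:45 Dorin Coast − 9h30m = 05:15 UTC.
1 February 2033 is a Tuesday, so the first Sunday is February 6 and the second is February 13.
1 November 2033 is a Tuesday, so Mondays fall on 7, 14, 21, 28; the last is November 28.
At the standard offset (UTC−11:00), 05:15 UTC − 11h = 18:15 Wynion standard time (rolling into the previous day, 23 September 2033).
Daylight saving runs 13 February – 28 November; the standard-time date in Wynion, 23 September 2033, is inside that window, so Wynion is at UTC−10:00.
05:15 UTC − 10h = 19:15 Wynion (rolling into the previous day, 23 September 2033).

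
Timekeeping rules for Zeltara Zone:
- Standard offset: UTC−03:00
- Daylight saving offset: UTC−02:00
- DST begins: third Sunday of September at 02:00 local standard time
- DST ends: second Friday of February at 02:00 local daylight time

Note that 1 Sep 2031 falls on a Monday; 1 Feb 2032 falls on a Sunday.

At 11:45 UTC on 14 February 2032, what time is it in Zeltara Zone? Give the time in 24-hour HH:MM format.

08:45

1 September 2031 is a Monday, so the first Sunday is September 7 and the third is September 21.
1 February 2032 is a Sunday, so the first Friday is February 6 and the second is February 13.
At the standard offset (UTC−03:00), 11:45 UTC − 3h = 08:45 Zeltara Zone standard time.
Daylight saving runs 21 September 2031 – 13 February 2032; the standard-time date in Zeltara Zone, 14 February 2032, is outside that window, so Zeltara Zone is on standard time at UTC−03:00.
11:45 UTC − 3h = 08:45 local.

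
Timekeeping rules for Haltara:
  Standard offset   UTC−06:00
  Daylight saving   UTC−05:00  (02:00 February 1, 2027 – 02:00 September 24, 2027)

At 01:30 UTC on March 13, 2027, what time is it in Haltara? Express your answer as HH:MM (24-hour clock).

At the standard offset (UTC−06:00), 01:30 UTC − 6h = 19:30 Haltara standard time (rolling into the previous day, 12 March 2027).
The standard-time date in Haltara, March 12, 2027, lies within the daylight-saving period (1 February – 24 September), so Haltara is on daylight time, UTC−05:00.
01:30 UTC − 5h = 20:30 local (rolling into the previous day, 12 March 2027).

20:30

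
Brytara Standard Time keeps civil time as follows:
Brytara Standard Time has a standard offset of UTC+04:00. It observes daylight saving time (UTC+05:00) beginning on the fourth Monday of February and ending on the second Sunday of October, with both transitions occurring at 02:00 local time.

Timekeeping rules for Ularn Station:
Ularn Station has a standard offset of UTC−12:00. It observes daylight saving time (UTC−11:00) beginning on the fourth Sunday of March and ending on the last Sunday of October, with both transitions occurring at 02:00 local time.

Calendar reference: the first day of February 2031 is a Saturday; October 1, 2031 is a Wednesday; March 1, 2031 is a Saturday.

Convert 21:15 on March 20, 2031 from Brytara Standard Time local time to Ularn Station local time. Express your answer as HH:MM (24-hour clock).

04:15

1 February 2031 is a Saturday, so the first Monday is February 3 and the fourth is February 24.
1 October 2031 is a Wednesday, so the first Sunday is October 5 and the second is October 12.
Daylight saving runs 24 February – 12 October; March 20, 2031 is inside that window, so Brytara Standard Time is at UTC+05:00.
21:15 Brytara Standard Time − 5h = 16:15 UTC.
1 March 2031 is a Saturday, so the first Sunday is March 2 and the fourth is March 23.
1 October 2031 is a Wednesday, so Sundays fall on 5, 12, 19, 26; the last is October 26.
At the standard offset (UTC−12:00), 16:15 UTC − 12h = 04:15 Ularn Station standard time.
The standard-time date in Ularn Station, March 20, 2031, does not fall between 23 March and 26 October, so daylight saving is not in effect and Ularn Station is at UTC−12:00.
16:15 UTC − 12h = 04:15 Ularn Station.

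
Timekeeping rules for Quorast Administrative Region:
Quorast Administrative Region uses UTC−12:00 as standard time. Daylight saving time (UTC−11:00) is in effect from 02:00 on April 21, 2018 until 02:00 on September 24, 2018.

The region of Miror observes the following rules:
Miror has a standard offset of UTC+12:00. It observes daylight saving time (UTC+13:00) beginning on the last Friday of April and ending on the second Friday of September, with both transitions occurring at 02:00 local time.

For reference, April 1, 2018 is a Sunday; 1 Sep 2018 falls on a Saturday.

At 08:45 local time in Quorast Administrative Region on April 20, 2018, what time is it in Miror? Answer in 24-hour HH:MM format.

April 20, 2018 does not fall between 21 April and 24 September, so daylight saving is not in effect and Quorast Administrative Region is at UTC−12:00.
08:45 Quorast Administrative Region + 12h = 20:45 UTC.
1 April 2018 is a Sunday, so Fridays fall on 6, 13, 20, 27; the last is April 27.
1 September 2018 is a Saturday, so the first Friday is September 7 and the second is September 14.
At the standard offset (UTC+12:00), 20:45 UTC + 12h = 08:45 Miror standard time (rolling into the next day, 21 April 2018).
The standard-time date in Miror, April 21, 2018, is outside the daylight-saving period (27 April – 14 September), so Miror is on standard time, UTC+12:00.
20:45 UTC + 12h = 08:45 Miror (rolling into the next day, 21 April 2018).

08:45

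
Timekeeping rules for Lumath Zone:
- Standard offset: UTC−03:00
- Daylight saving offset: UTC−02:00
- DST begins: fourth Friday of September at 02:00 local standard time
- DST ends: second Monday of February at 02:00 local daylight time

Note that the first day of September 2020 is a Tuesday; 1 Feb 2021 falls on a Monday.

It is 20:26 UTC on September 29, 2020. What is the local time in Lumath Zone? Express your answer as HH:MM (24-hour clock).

1 September 2020 is a Tuesday, so the first Friday is September 4 and the fourth is September 25.
1 February 2021 is a Monday, so the first Monday is February 1 and the second is February 8.
At the standard offset (UTC−03:00), 20:26 UTC − 3h = 17:26 Lumath Zone standard time.
The standard-time date in Lumath Zone, September 29, 2020, falls between 25 September 2020 and 8 February 2021, so daylight saving is in effect and Lumath Zone is at UTC−02:00.
20:26 UTC − 2h = 18:26 local.

18:26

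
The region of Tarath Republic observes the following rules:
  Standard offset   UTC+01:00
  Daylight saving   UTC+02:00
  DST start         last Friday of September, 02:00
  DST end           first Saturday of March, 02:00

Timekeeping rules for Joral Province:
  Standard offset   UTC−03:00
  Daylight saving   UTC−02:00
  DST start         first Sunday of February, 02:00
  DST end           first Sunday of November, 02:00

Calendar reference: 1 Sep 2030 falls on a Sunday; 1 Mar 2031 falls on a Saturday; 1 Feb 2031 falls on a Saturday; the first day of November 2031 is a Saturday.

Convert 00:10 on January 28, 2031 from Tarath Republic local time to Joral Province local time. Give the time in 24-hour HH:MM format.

19:10

1 September 2030 is a Sunday, so Fridays fall on 6, 13, 20, 27; the last is September 27.
1 March 2031 is a Saturday, so the first Saturday is March 1.
January 28, 2031 lies within the daylight-saving period (27 September 2030 – 1 March 2031), so Tarath Republic is on daylight time, UTC+02:00.
00:10 Tarath Republic − 2h = 22:10 UTC (rolling into the previous day, 27 January 2031).
1 February 2031 is a Saturday, so the first Sunday is February 2.
1 November 2031 is a Saturday, so the first Sunday is November 2.
At the standard offset (UTC−03:00), 22:10 UTC − 3h = 19:10 Joral Province standard time.
The standard-time date in Joral Province, January 27, 2031, is outside the daylight-saving period (2 February – 2 November), so Joral Province is on standard time, UTC−03:00.
22:10 UTC − 3h = 19:10 Joral Province.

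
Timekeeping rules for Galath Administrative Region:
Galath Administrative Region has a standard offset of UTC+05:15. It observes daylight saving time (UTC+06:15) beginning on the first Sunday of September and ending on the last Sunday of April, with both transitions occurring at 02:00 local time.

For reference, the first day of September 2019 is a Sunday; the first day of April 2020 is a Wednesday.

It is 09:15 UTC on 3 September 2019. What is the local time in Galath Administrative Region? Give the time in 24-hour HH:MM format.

1 September 2019 is a Sunday, so the first Sunday is September 1.
1 April 2020 is a Wednesday, so Sundays fall on 5, 12, 19, 26; the last is April 26.
At the standard offset (UTC+05:15), 09:15 UTC + 5h15m = 14:30 Galath Administrative Region standard time.
Daylight saving runs 1 September 2019 – 26 April 2020; the standard-time date in Galath Administrative Region, 3 September 2019, is inside that window, so Galath Administrative Region is at UTC+06:15.
09:15 UTC + 6h15m = 15:30 local.

15:30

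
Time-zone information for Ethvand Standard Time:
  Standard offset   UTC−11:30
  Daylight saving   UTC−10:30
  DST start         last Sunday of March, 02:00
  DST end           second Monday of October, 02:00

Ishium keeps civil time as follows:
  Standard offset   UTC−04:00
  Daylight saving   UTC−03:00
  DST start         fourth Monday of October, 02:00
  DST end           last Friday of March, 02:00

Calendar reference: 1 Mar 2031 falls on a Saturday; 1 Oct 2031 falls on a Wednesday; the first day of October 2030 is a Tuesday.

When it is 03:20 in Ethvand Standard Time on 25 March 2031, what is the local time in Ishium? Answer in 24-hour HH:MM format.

11:50

1 March 2031 is a Saturday, so Sundays fall on 2, 9, 16, 23, 30; the last is March 30.
1 October 2031 is a Wednesday, so the first Monday is October 6 and the second is October 13.
25 March 2031 is outside the daylight-saving period (30 March – 13 October), so Ethvand Standard Time is on standard time, UTC−11:30.
03:20 Ethvand Standard Time + 11h30m = 14:50 UTC.
1 October 2030 is a Tuesday, so the first Monday is October 7 and the fourth is October 28.
1 March 2031 is a Saturday, so Fridays fall on 7, 14, 21, 28; the last is March 28.
At the standard offset (UTC−04:00), 14:50 UTC − 4h = 10:50 Ishium standard time.
Daylight saving runs 28 October 2030 – 28 March 2031; the standard-time date in Ishium, 25 March 2031, is inside that window, so Ishium is at UTC−03:00.
14:50 UTC − 3h = 11:50 Ishium.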